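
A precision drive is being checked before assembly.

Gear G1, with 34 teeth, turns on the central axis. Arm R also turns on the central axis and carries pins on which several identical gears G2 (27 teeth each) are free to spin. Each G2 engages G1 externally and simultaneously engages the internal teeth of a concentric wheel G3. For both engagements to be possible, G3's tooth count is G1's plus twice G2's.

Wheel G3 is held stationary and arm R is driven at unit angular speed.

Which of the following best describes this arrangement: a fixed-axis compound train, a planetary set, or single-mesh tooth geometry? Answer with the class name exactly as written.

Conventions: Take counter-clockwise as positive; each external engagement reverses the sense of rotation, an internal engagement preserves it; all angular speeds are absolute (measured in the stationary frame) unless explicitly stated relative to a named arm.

planetary set

recognized (axles ride arm R): planetary set, 34/27/88 teeth
classification: planetary set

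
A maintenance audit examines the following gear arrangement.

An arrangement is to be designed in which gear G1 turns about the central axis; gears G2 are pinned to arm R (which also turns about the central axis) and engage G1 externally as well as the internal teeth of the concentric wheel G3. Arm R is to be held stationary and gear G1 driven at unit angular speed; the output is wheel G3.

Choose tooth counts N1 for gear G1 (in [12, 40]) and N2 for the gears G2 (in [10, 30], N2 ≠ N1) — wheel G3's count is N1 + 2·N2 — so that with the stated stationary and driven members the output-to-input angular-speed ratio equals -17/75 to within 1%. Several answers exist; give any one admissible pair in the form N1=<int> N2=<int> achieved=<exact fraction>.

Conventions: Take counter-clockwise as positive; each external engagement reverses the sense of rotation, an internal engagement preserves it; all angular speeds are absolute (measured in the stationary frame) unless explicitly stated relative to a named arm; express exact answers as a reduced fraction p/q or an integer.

class = planetary set [ratio -17/75 wanted; Willis about the carrier]
Willis with ω_arm = 0: ω_ring/ω_sun = −N1/N3; set equal to -17/75  ⇒  N3/N1 = −1/(-17/75) = 75/17
N3 = N1 + 2·N2  ⇒  N2/N1 = (N3/N1 − 1)/2 = (75/17 − 1)/2 = 29/17
smallest multiple with N1 ≥ 12 and N2 ≥ 10: k = 1  ⇒  N1 = 1·17 = 17, N2 = 1·29 = 29 (N1 ≤ 40, N2 ≤ 30, N2 ≠ N1 ✓), N3 = 17 + 2·29 = 75
check: −N1/N3 with N1 = 17, N3 = 75 gives -17/75; |achieved − target| = 0 ≤ 17/7500 ✓

N1=17 N2=29 achieved=-17/75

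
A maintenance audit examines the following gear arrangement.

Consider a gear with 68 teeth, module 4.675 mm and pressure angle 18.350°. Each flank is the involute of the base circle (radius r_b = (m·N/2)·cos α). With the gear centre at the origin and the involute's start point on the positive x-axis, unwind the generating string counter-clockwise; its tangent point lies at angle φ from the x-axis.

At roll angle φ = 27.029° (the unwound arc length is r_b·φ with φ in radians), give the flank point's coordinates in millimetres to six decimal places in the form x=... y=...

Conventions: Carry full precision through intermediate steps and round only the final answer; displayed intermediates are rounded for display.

x=166.732366 y=5.162984

single-mesh involute tooth geometry (68T wheel at module 4.675)
pitch radius r_p = m·N/2 = 4.675·68/2 = 158.950000
base radius r_b = r_p·cos α = 158.950000·cos 18.350° = 150.867568
roll angle φ = 27.029° = 0.47174504 rad
x = r_b·(cos φ + φ·sin φ) = 166.732366
y = r_b·(sin φ − φ·cos φ) = 5.162984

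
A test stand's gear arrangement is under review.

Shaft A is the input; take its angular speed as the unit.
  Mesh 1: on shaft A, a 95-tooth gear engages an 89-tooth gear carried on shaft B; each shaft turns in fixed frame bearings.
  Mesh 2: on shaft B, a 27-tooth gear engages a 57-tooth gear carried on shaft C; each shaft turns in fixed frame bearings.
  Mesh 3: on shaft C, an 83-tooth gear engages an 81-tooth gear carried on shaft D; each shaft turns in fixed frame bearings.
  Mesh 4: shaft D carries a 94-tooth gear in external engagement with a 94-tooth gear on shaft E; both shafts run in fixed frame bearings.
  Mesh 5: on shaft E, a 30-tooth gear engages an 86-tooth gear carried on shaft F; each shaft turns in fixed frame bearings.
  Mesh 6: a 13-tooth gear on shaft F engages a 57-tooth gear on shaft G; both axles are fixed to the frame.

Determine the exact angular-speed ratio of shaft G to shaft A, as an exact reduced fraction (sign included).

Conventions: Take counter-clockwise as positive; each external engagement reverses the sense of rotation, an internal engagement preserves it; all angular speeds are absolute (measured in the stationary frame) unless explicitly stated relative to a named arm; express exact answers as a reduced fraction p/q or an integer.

26975/654417

class = fixed-axis compound train [6 meshes; 6 ratios multiply, 6 sense flips]
mesh 1 [95T→89T]: running ratio 95/89, sense −
mesh 2 [27T→57T]: running ratio 45/89, sense +
mesh 3 [83T→81T]: running ratio 415/801, sense −
mesh 4 [94T→94T]: running ratio 415/801, sense +
mesh 5 [30T→86T]: running ratio 2075/11481, sense −
mesh 6 [13T→57T]: running ratio 26975/654417, sense +
ω_out/ω_in = 26975/654417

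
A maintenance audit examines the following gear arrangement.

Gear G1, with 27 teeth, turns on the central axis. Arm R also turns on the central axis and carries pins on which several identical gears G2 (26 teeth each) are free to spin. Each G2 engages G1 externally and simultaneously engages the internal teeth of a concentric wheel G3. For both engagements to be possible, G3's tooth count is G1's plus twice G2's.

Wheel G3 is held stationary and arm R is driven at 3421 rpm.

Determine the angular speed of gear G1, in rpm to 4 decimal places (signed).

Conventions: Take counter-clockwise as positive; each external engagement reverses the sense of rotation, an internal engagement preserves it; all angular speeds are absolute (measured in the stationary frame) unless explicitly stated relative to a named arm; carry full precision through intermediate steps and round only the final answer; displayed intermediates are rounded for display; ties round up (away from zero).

+13430.5926 rpm

topology: planetary set — G1 27T / G2 26T / G3 79T, arm = carrier (Willis)
normalise by the input: solve with ω_arm = 1, then scale by 3421 rpm
ring teeth: 27 + 2·26 = 79
27(ω_sun−ω_arm) = −79(ω_ring−ω_arm),  ω_ring = 0, ω_arm = 1
ω_sun = 1 − (79/27)(0−1) = 106/27
scale: ω_sun = 106/27 × 3421 rpm = +13430.5926 rpm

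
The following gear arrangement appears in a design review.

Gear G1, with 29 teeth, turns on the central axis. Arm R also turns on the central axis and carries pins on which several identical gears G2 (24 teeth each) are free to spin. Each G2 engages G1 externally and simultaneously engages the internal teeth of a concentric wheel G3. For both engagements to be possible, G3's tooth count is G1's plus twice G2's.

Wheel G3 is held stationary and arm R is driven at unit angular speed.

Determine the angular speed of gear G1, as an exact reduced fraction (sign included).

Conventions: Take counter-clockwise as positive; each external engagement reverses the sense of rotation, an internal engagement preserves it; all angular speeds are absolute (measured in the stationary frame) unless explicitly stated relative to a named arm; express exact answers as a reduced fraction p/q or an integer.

recognized (axles ride arm R): planetary set, 29/24/77 teeth
ring teeth: 29 + 2·24 = 77
29(ω_sun−ω_arm) = −77(ω_ring−ω_arm),  ω_ring = 0, ω_arm = 1
ω_sun = 1 − (77/29)(0−1) = 106/29
exact speed ratio = 106/29

106/29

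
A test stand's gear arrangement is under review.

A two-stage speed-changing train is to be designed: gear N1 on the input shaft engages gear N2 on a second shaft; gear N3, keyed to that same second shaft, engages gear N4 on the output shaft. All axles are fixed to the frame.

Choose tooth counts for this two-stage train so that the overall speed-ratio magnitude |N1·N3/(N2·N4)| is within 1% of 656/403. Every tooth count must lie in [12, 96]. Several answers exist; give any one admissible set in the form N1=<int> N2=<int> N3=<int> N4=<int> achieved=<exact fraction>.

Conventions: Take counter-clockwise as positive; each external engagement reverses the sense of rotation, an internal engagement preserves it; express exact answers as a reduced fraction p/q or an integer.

topology: fixed-axis compound train — 2 stages, target 656/403
target = 656/403 in lowest terms: an exact hit needs N1·N3 = k·656 and N2·N4 = k·403 for one integer k, every count in [12, 96]; additionally prefer no 1:1 stage (N1 ≠ N2, N3 ≠ N4)
k = 1: N1·N3 = 656 = 16·41, N2·N4 = 403 = 13·31
achieved = 16·41/(13·31) = 656/403; |achieved − target| = 0 ≤ 164/10075 ✓

N1=16 N2=13 N3=41 N4=31 achieved=656/403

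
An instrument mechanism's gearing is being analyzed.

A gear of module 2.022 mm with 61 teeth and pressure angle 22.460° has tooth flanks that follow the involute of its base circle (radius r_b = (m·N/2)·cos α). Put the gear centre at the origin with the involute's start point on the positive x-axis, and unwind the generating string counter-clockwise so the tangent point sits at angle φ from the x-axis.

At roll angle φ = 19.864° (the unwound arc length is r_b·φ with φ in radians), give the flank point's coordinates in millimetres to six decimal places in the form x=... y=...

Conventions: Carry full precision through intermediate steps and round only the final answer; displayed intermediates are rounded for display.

x=60.315953 y=0.782175

recognized (one wheel, involute flank): single-mesh tooth geometry, m = 2.022, N = 61
pitch radius r_p = m·N/2 = 2.022·61/2 = 61.671000
base radius r_b = r_p·cos α = 61.671000·cos 22.460° = 56.993037
roll angle φ = 19.864° = 0.34669220 rad
x = r_b·(cos φ + φ·sin φ) = 60.315953
y = r_b·(sin φ − φ·cos φ) = 0.782175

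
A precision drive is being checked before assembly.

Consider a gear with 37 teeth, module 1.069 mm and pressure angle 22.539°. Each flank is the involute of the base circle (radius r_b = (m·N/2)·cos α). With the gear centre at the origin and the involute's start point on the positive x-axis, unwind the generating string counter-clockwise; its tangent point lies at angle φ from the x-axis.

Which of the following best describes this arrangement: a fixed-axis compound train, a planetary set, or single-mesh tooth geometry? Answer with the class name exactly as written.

single-mesh involute tooth geometry (37T wheel at module 1.069)
classification: single-mesh tooth geometry

single-mesh tooth geometry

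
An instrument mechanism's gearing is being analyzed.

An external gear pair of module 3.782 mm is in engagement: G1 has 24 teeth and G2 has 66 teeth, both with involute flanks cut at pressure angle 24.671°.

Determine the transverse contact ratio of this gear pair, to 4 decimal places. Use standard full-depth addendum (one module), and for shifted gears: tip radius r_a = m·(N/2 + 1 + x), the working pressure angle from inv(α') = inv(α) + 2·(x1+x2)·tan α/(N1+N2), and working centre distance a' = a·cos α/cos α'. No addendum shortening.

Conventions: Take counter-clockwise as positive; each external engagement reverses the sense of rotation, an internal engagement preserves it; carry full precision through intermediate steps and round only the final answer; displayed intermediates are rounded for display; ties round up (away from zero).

single-mesh involute tooth geometry (24T engaging 66T at module 3.782)
base radii: r_b1 = 41.241329, r_b2 = 113.413654
tip radii: r_a1 = 49.166000, r_a2 = 128.588000
no profile shift: α' = α, a' = a
action lengths: √(r_a1²−r_b1²) = 26.766553, √(r_a2²−r_b2²) = 60.598819
base pitch p_b = π·m·cos α = 10.796955
CR = (26.766553 + 60.598819 − 170.190000·sin 24.67100°)/10.796955 = 1.512171
contact ratio ≈ 1.5122

1.5122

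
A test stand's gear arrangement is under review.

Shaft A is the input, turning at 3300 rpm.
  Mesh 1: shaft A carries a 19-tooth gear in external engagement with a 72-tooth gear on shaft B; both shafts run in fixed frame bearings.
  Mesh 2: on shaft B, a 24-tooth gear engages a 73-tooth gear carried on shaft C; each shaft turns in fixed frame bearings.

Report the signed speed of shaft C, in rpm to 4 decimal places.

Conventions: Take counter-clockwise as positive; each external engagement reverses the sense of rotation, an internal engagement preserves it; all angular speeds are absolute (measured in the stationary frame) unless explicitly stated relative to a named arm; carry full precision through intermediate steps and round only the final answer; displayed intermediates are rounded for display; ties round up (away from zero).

+286.3014 rpm

topology: fixed-axis compound train — 2 meshes, A→C
mesh 1 [19T→72T]: ω = 3300.0000×19/72 = 870.8333 rpm, sense flips to −
mesh 2 [24T→73T]: ω = 870.8333×24/73 = 286.3014 rpm, sense flips to +
signed output speed = +286.3014 rpm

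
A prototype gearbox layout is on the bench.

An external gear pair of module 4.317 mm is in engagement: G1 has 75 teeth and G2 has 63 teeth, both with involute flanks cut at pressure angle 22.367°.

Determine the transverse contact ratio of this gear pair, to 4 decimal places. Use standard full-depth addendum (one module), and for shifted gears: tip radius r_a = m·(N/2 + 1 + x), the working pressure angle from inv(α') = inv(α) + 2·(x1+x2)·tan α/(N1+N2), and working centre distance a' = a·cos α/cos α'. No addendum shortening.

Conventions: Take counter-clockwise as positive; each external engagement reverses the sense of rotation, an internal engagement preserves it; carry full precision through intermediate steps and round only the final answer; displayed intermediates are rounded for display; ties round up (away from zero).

1.6786

topology: single-mesh involute geometry — m = 4.317, 75T/63T pair
base radii: r_b1 = 149.707952, r_b2 = 125.754680
tip radii: r_a1 = 166.204500, r_a2 = 140.302500
no profile shift: α' = α, a' = a
action lengths: √(r_a1²−r_b1²) = 72.190476, √(r_a2²−r_b2²) = 62.213760
base pitch p_b = π·m·cos α = 12.541904
CR = (72.190476 + 62.213760 − 297.873000·sin 22.36700°)/12.541904 = 1.678557
contact ratio ≈ 1.6786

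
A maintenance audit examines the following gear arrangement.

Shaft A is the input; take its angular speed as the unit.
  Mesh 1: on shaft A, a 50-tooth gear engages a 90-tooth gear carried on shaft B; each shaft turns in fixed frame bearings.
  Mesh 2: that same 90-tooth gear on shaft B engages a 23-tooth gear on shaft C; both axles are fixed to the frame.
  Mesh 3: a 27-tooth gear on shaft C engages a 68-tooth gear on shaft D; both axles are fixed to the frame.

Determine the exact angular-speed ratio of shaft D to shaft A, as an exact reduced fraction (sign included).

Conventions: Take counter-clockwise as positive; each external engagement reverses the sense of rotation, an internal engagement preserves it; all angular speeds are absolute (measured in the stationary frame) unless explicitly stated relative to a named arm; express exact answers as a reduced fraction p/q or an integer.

class = fixed-axis compound train [3 meshes; 3 ratios multiply, 3 sense flips]
mesh 1 [50T→90T]: running ratio 5/9, sense −
mesh 2 [90T→23T]: running ratio 50/23, sense +
mesh 3 [27T→68T]: running ratio 675/782, sense −
ω_out/ω_in = -675/782

-675/782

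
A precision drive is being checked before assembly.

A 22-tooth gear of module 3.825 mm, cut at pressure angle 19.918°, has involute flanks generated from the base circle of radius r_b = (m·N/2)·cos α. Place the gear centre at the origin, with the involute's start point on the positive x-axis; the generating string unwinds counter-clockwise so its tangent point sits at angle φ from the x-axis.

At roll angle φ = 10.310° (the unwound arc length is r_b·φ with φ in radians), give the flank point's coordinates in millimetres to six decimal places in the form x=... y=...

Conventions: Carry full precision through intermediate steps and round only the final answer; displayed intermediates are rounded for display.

single-mesh involute tooth geometry (22T wheel at module 3.825)
pitch radius r_p = m·N/2 = 3.825·22/2 = 42.075000
base radius r_b = r_p·cos α = 42.075000·cos 19.918° = 39.558122
roll angle φ = 10.310° = 0.17994345 rad
x = r_b·(cos φ + φ·sin φ) = 40.193386
y = r_b·(sin φ − φ·cos φ) = 0.076580

x=40.193386 y=0.076580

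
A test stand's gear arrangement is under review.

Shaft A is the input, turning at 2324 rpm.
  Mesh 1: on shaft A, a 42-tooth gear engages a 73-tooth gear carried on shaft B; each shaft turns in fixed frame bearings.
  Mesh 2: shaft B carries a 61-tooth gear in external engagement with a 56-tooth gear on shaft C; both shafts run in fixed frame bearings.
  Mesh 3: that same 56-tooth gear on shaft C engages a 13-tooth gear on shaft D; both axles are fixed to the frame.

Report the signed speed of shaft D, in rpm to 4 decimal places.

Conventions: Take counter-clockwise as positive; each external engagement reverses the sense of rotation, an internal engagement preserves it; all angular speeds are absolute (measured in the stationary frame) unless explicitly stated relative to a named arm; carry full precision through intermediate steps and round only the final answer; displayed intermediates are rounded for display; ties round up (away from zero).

class = fixed-axis compound train [3 meshes; 3 ratios multiply, 3 sense flips]
mesh 1 [42T→73T]: ω = 2324.0000×42/73 = 1337.0959 rpm, sense flips to −
mesh 2 [61T→56T]: ω = 1337.0959×61/56 = 1456.4795 rpm, sense flips to +
mesh 3 [56T→13T]: ω = 1456.4795×56/13 = 6274.0653 rpm, sense flips to −
signed output speed = -6274.0653 rpm

-6274.0653 rpm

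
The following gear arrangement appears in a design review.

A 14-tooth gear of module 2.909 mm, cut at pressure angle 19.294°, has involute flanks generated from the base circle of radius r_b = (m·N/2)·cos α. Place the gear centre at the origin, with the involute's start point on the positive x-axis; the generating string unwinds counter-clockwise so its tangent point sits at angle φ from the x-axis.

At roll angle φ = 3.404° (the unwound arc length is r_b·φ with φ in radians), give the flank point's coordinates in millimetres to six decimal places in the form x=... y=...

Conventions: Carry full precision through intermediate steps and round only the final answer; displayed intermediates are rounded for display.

x=19.253212 y=0.001343

topology: single-mesh involute geometry — m = 2.909, N = 14
pitch radius r_p = m·N/2 = 2.909·14/2 = 20.363000
base radius r_b = r_p·cos α = 20.363000·cos 19.294° = 19.219323
roll angle φ = 3.404° = 0.05941101 rad
x = r_b·(cos φ + φ·sin φ) = 19.253212
y = r_b·(sin φ − φ·cos φ) = 0.001343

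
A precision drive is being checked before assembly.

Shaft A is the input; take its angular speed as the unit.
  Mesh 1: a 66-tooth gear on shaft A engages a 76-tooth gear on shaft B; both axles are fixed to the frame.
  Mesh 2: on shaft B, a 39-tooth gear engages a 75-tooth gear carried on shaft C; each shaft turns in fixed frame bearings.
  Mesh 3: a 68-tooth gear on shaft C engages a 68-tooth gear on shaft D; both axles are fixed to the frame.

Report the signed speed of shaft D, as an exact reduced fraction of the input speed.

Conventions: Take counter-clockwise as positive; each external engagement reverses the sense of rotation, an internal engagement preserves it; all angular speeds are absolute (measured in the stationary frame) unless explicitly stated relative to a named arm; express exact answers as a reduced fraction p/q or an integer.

-429/950

3-mesh fixed-axis compound train (all bearings frame-fixed)
mesh 1 [66T→76T]: |ω|/ω_in = 1×66/76 = 33/38, sense flips to −
mesh 2 [39T→75T]: |ω|/ω_in = (33/38)×39/75 = 429/950, sense flips to +
mesh 3 [68T→68T]: |ω|/ω_in = (429/950)×68/68 = 429/950, sense flips to −
signed output speed (× input speed) = -429/950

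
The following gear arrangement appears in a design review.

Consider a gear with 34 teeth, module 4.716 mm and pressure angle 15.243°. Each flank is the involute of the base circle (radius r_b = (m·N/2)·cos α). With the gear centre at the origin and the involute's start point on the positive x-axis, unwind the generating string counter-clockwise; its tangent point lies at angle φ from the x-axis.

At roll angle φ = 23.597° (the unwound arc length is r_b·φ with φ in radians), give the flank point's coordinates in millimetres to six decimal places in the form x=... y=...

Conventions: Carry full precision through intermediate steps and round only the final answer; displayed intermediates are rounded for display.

x=83.635991 y=1.770784

single-mesh involute tooth geometry (34T wheel at module 4.716)
pitch radius r_p = m·N/2 = 4.716·34/2 = 80.172000
base radius r_b = r_p·cos α = 80.172000·cos 15.243° = 77.351505
roll angle φ = 23.597° = 0.41184534 rad
x = r_b·(cos φ + φ·sin φ) = 83.635991
y = r_b·(sin φ − φ·cos φ) = 1.770784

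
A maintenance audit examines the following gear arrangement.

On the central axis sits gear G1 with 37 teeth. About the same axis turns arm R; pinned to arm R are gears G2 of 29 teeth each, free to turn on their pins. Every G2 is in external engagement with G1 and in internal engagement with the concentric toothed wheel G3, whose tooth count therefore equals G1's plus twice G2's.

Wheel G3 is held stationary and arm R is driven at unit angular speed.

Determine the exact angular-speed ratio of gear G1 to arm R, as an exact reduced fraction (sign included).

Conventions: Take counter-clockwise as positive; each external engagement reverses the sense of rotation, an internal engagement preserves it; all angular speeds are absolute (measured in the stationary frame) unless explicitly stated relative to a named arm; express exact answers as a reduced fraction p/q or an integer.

132/37

recognized (axles ride arm R): planetary set, 37/29/95 teeth
ring teeth: 37 + 2·29 = 95
37(ω_sun−ω_arm) = −95(ω_ring−ω_arm),  ω_ring = 0, ω_arm = 1
ω_sun = 1 − (95/37)(0−1) = 132/37
ω_out/ω_in = 132/37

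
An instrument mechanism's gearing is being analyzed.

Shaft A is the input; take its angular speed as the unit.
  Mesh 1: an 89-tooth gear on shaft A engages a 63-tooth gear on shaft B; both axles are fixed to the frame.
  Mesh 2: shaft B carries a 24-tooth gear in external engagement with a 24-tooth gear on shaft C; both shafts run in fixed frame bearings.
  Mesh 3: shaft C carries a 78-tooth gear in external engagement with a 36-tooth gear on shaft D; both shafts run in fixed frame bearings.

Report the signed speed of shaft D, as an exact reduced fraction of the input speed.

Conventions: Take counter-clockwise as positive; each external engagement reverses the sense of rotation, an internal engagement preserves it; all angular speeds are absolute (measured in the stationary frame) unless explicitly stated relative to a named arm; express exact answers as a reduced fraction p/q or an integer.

3-mesh fixed-axis compound train (all bearings frame-fixed)
mesh 1 [89T→63T]: |ω|/ω_in = 1×89/63 = 89/63, sense flips to −
mesh 2 [24T→24T]: |ω|/ω_in = (89/63)×24/24 = 89/63, sense flips to +
mesh 3 [78T→36T]: |ω|/ω_in = (89/63)×78/36 = 1157/378, sense flips to −
signed output speed (× input speed) = -1157/378

-1157/378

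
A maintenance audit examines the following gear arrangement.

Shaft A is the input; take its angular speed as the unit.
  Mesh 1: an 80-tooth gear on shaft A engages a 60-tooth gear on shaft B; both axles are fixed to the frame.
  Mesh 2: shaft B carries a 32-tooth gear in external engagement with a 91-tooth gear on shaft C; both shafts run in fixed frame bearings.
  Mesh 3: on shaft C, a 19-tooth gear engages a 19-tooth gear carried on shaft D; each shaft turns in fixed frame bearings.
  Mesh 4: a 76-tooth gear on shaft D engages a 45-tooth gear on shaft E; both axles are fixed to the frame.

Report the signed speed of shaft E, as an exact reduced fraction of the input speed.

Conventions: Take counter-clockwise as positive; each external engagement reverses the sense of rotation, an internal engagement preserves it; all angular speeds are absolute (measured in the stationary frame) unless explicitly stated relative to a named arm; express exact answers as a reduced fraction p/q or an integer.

9728/12285

4-mesh fixed-axis compound train (all bearings frame-fixed)
mesh 1 [80T→60T]: |ω|/ω_in = 1×80/60 = 4/3, sense flips to −
mesh 2 [32T→91T]: |ω|/ω_in = (4/3)×32/91 = 128/273, sense flips to +
mesh 3 [19T→19T]: |ω|/ω_in = (128/273)×19/19 = 128/273, sense flips to −
mesh 4 [76T→45T]: |ω|/ω_in = (128/273)×76/45 = 9728/12285, sense flips to +
signed output speed (× input speed) = 9728/12285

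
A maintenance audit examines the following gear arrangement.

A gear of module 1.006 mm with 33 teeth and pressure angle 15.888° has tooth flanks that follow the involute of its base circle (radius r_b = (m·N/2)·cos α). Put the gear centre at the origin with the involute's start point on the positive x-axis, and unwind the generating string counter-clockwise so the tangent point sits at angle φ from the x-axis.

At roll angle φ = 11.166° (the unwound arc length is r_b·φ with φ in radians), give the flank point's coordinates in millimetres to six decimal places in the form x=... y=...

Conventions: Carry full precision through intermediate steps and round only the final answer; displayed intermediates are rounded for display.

class = single-mesh tooth geometry [base-circle involute, m = 1.006, 33T]
pitch radius r_p = m·N/2 = 1.006·33/2 = 16.599000
base radius r_b = r_p·cos α = 16.599000·cos 15.888° = 15.964896
roll angle φ = 11.166° = 0.19488346 rad
x = r_b·(cos φ + φ·sin φ) = 16.265193
y = r_b·(sin φ − φ·cos φ) = 0.039239

x=16.265193 y=0.039239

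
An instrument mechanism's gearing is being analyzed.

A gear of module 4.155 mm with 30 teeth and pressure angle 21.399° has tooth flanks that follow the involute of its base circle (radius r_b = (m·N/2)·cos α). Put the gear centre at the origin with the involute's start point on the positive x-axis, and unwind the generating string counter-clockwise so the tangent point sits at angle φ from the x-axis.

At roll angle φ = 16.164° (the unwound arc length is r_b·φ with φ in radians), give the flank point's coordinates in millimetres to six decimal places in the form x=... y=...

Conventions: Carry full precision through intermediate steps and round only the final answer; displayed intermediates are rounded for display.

x=60.291916 y=0.430862

class = single-mesh tooth geometry [base-circle involute, m = 4.155, 30T]
pitch radius r_p = m·N/2 = 4.155·30/2 = 62.325000
base radius r_b = r_p·cos α = 62.325000·cos 21.399° = 58.028451
roll angle φ = 16.164° = 0.28211502 rad
x = r_b·(cos φ + φ·sin φ) = 60.291916
y = r_b·(sin φ − φ·cos φ) = 0.430862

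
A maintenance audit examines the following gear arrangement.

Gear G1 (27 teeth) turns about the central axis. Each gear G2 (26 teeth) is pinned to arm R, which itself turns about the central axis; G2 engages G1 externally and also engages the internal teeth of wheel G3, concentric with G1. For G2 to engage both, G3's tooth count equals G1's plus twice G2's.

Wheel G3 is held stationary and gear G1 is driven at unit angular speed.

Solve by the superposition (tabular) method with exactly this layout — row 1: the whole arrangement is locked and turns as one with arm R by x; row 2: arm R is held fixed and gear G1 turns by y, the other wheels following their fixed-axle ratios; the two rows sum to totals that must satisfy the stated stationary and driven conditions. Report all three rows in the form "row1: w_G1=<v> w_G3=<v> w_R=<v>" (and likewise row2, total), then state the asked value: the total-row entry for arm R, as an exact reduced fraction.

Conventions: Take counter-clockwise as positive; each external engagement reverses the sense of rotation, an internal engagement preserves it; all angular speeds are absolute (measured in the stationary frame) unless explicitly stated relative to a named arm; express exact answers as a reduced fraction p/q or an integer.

class = planetary set [G3 = 27+2·26 = 79; Willis about the carrier]
row 1: whole set turns with the arm by x
superposition row 2 [arm held]: sun y, ring −(27/79)·y, arm 0
boundary: total ω_ring = x − (27/79)·y = 0 and total ω_sun = x + y = 1  ⇒  y = 79/106, x = 27/106
row 2 ring = −(27/79)·79/106 = -27/106
totals (row 1 + row 2): sun 27/106 + 79/106 = 1, ring 27/106 + (-27/106) = 0, arm 27/106 + 0 = 27/106
asked cell (total, arm) = 27/106

row1: w_G1=27/106 w_G3=27/106 w_R=27/106
row2: w_G1=79/106 w_G3=-27/106 w_R=0
total: w_G1=1 w_G3=0 w_R=27/106
asked value: 27/106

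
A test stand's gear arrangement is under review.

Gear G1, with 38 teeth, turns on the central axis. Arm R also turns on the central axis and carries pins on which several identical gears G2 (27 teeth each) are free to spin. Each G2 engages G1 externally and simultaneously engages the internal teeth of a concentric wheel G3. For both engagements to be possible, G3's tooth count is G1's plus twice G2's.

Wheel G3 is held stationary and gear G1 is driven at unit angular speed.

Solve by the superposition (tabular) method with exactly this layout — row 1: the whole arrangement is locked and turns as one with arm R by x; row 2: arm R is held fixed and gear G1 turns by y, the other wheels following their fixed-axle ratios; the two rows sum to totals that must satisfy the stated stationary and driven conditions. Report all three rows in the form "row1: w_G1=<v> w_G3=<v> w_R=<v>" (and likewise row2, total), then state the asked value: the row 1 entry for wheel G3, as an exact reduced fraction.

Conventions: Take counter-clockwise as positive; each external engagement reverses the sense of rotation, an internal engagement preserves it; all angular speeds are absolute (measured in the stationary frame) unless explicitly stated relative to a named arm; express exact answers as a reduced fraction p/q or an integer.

topology: planetary set — G1 38T / G2 27T / G3 92T, arm = carrier (Willis)
row 1 — lock + rotate with arm: ω_sun = ω_ring = ω_arm = x
superposition row 2 [arm held]: sun y, ring −(38/92)·y, arm 0
boundary: total ω_ring = x − (38/92)·y = 0 and total ω_sun = x + y = 1  ⇒  y = 46/65, x = 19/65
row 2 ring = −(38/92)·46/65 = -19/65
totals (row 1 + row 2): sun 19/65 + 46/65 = 1, ring 19/65 + (-19/65) = 0, arm 19/65 + 0 = 19/65
asked cell (row1, ring) = 19/65

row1: w_G1=19/65 w_G3=19/65 w_R=19/65
row2: w_G1=46/65 w_G3=-19/65 w_R=0
total: w_G1=1 w_G3=0 w_R=19/65
asked value: 19/65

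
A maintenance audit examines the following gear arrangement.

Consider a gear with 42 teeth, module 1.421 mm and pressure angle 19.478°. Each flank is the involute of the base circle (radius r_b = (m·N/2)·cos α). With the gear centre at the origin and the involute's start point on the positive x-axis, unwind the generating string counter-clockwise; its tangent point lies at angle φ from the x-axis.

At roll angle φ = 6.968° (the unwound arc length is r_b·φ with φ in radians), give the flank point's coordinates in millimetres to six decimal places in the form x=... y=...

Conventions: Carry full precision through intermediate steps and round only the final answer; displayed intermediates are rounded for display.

class = single-mesh tooth geometry [base-circle involute, m = 1.421, 42T]
pitch radius r_p = m·N/2 = 1.421·42/2 = 29.841000
base radius r_b = r_p·cos α = 29.841000·cos 19.478° = 28.133187
roll angle φ = 6.968° = 0.12161454 rad
x = r_b·(cos φ + φ·sin φ) = 28.340465
y = r_b·(sin φ − φ·cos φ) = 0.016843

x=28.340465 y=0.016843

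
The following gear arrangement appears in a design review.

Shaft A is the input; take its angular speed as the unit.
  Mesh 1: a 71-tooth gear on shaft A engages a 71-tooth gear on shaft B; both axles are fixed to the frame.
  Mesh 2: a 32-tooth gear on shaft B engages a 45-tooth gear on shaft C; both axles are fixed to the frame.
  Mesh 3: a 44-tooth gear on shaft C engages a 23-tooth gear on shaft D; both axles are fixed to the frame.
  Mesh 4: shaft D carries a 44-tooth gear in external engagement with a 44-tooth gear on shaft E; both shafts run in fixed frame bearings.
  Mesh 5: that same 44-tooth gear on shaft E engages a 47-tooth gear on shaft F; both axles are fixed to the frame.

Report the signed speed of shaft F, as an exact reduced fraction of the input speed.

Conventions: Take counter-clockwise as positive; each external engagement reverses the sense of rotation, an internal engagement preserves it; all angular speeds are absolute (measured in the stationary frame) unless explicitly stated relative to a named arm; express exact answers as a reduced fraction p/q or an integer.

-61952/48645

5-mesh fixed-axis compound train (all bearings frame-fixed)
mesh 1 [71T→71T]: |ω|/ω_in = 1×71/71 = 1, sense flips to −
mesh 2 [32T→45T]: |ω|/ω_in = 1×32/45 = 32/45, sense flips to +
mesh 3 [44T→23T]: |ω|/ω_in = (32/45)×44/23 = 1408/1035, sense flips to −
mesh 4 [44T→44T]: |ω|/ω_in = (1408/1035)×44/44 = 1408/1035, sense flips to +
mesh 5 [44T→47T]: |ω|/ω_in = (1408/1035)×44/47 = 61952/48645, sense flips to −
signed output speed (× input speed) = -61952/48645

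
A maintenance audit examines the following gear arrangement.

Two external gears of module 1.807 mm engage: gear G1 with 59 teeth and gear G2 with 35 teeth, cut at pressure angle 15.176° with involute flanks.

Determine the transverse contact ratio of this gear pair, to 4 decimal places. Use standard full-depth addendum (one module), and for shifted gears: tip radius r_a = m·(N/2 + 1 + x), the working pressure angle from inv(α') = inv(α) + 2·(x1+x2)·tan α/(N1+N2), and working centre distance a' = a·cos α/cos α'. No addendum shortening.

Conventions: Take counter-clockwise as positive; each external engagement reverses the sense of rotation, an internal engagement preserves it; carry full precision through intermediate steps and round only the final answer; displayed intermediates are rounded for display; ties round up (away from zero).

topology: single-mesh involute geometry — m = 1.807, 59T/35T pair
base radii: r_b1 = 51.447502, r_b2 = 30.519704
tip radii: r_a1 = 55.113500, r_a2 = 33.429500
no profile shift: α' = α, a' = a
action lengths: √(r_a1²−r_b1²) = 19.764930, √(r_a2²−r_b2²) = 13.641082
base pitch p_b = π·m·cos α = 5.478885
CR = (19.764930 + 13.641082 − 84.929000·sin 15.17600°)/5.478885 = 2.039262
contact ratio ≈ 2.0393

2.0393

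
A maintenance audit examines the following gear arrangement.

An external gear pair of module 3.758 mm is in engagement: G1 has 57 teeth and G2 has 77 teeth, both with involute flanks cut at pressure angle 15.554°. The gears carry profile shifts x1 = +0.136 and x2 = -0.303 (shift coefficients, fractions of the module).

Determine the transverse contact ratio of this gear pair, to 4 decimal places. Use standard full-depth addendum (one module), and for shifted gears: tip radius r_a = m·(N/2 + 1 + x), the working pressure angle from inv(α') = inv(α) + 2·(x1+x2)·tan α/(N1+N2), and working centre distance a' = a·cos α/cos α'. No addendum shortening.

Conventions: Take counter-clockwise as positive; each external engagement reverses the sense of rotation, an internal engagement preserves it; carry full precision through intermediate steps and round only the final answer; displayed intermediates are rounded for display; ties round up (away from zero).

class = single-mesh tooth geometry [involute pair 57T × 77T, m = 3.758]
base radii: r_b1 = 103.180691, r_b2 = 139.384442
tip radii: r_a1 = 111.372088, r_a2 = 147.302326
inv(α') = inv(15.554°) + 2·(+0.136-0.303)·tan α/(57+77) = 0.00617749  ⇒  α' = 15.02206°
a' = a·cos α / cos α' = 251.7860·cos 15.554°/cos 15.02206° = 251.147831
action lengths: √(r_a1²−r_b1²) = 41.922393, √(r_a2²−r_b2²) = 47.644019
base pitch p_b = π·m·cos α = 11.373744
CR = (41.922393 + 47.644019 − 251.147831·sin 15.02206°)/11.373744 = 2.151550
contact ratio ≈ 2.1516

2.1516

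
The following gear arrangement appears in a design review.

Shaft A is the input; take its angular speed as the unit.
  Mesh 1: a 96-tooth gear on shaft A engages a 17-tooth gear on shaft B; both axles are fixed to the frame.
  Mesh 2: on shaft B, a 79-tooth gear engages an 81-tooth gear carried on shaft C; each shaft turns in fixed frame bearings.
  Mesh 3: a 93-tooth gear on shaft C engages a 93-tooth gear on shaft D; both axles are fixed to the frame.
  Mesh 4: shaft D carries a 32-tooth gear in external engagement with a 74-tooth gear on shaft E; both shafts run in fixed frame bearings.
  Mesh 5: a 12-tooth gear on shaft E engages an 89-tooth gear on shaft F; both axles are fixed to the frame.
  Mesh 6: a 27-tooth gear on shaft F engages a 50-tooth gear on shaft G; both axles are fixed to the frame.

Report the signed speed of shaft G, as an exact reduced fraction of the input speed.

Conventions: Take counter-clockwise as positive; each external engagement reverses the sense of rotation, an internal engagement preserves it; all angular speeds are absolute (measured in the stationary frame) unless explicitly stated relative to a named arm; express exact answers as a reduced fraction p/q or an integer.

242688/1399525

6-mesh fixed-axis compound train (all bearings frame-fixed)
mesh 1 [96T→17T]: |ω|/ω_in = 1×96/17 = 96/17, sense flips to −
mesh 2 [79T→81T]: |ω|/ω_in = (96/17)×79/81 = 2528/459, sense flips to +
mesh 3 [93T→93T]: |ω|/ω_in = (2528/459)×93/93 = 2528/459, sense flips to −
mesh 4 [32T→74T]: |ω|/ω_in = (2528/459)×32/74 = 40448/16983, sense flips to +
mesh 5 [12T→89T]: |ω|/ω_in = (40448/16983)×12/89 = 161792/503829, sense flips to −
mesh 6 [27T→50T]: |ω|/ω_in = (161792/503829)×27/50 = 242688/1399525, sense flips to +
signed output speed (× input speed) = 242688/1399525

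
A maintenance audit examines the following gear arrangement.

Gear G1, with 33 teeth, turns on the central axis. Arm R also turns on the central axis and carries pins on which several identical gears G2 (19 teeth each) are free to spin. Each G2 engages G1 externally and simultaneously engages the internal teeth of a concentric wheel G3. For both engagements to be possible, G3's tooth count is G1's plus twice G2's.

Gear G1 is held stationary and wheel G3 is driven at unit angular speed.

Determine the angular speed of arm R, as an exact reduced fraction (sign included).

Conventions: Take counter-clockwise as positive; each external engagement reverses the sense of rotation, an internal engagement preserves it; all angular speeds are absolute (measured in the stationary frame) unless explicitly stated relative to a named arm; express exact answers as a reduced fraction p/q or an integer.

71/104

class = planetary set [G3 = 33+2·19 = 71; Willis about the carrier]
ring teeth: 33 + 2·19 = 71
33(ω_sun−ω_arm) = −71(ω_ring−ω_arm),  ω_sun = 0, ω_ring = 1
33(0−ω_arm) = −71(1−ω_arm)  ⇒  104·ω_arm = 71  ⇒  ω_arm = 71/104
exact speed ratio = 71/104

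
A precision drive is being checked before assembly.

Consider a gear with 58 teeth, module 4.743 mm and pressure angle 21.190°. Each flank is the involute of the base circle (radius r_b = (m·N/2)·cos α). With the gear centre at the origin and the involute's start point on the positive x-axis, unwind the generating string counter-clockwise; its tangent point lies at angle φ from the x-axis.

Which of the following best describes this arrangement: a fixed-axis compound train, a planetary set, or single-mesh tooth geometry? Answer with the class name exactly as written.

single-mesh tooth geometry

topology: single-mesh involute geometry — m = 4.743, N = 58
classification: single-mesh tooth geometry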